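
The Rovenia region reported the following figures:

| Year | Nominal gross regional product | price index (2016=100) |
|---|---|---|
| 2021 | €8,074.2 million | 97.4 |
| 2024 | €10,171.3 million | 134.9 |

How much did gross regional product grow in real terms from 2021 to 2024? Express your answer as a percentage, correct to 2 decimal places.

-9.05%

Deflate each year: 2021 → 8074.2/0.974 = 8289.73; 2024 → 10171.3/1.349 = 7539.88.
So real gross regional product changed by 7539.88/8289.73 − 1 = -0.0905, i.e. -9.05%.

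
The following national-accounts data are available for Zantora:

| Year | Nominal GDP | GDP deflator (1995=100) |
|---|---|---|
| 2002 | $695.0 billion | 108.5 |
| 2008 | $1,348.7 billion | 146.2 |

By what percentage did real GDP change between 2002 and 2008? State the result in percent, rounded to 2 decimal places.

Real GDP 2002 = 695.0 / 1.085 = 640.55.
Real GDP 2008 = 1348.7 / 1.462 = 922.50.
Real growth = 922.50 / 640.55 − 1 = 0.4402.

44.02%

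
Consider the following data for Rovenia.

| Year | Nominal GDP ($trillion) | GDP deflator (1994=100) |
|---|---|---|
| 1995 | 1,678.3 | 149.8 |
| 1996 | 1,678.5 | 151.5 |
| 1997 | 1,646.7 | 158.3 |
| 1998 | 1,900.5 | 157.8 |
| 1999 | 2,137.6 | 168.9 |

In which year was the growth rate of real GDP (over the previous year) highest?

1998

1996: real = 1678.5/1.515 = 1107.92; growth vs 1995 (1120.36) = -1.11%.
1997: real = 1646.7/1.583 = 1040.24; growth vs 1996 (1107.92) = -6.11%.
1998: real = 1900.5/1.578 = 1204.37; growth vs 1997 (1040.24) = 15.78%.
1999: real = 2137.6/1.689 = 1265.60; growth vs 1998 (1204.37) = 5.08%.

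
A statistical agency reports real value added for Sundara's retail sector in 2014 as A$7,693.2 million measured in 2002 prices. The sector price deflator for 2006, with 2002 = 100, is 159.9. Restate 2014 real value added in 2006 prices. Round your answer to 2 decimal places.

A$12,301.43 million

Real value added in 2006 prices = Real value added in 2002 prices × (P_2006/P_2002) = 7693.2 × 1.599 = 12301.43.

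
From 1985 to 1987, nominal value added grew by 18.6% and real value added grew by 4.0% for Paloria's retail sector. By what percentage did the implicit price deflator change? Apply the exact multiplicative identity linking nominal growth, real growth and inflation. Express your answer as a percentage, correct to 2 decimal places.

14.04%

(1 + g_nom) = (1 + g_real)(1 + π), so π = 1.1860 / 1.0400 − 1 = 0.14038.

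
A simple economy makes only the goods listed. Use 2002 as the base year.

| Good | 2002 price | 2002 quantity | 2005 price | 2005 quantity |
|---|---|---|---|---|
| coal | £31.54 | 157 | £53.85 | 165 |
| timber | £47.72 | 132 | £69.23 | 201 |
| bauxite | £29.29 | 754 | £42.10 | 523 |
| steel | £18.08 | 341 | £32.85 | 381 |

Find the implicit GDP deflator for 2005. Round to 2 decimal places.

154.95

Nominal GDP 2005 = 53.85·165 + 69.23·201 + 42.10·523 + 32.85·381 = 57334.63.
Real GDP 2005 (at 2002 prices) = 31.54·165 + 47.72·201 + 29.29·523 + 18.08·381 = 37002.97.
Deflator = Nominal/Real × 100 = 57334.63/37002.97 × 100 = 154.946.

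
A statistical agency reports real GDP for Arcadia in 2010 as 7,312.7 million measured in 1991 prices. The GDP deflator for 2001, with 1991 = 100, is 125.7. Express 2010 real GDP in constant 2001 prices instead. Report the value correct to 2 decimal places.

Real GDP in 2001 prices = Real GDP in 1991 prices × (P_2001/P_1991) = 7312.7 × 1.257 = 9192.06.

9,192.06 million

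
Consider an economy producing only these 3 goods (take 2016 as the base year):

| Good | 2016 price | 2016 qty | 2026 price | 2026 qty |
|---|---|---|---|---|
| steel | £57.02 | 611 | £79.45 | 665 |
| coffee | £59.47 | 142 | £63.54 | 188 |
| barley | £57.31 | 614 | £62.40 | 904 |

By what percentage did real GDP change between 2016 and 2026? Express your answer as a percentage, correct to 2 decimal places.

28.59%

Real GDP 2016 = Nominal GDP 2016 = 57.02·611 + 59.47·142 + 57.31·614 = 78472.30.
Real GDP 2026 (at 2016 prices) = 57.02·665 + 59.47·188 + 57.31·904 = 100906.90.
Real growth = 100906.90/78472.30 − 1 = 0.2859.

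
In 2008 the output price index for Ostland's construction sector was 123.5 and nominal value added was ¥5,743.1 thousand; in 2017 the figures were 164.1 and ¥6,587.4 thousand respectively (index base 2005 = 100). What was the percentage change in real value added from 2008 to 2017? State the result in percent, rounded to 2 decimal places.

-13.68%

Deflate each year: 2008 → 5743.1/1.235 = 4650.28; 2017 → 6587.4/1.641 = 4014.26.
So real value added changed by 4014.26/4650.28 − 1 = -0.1368, i.e. -13.68%.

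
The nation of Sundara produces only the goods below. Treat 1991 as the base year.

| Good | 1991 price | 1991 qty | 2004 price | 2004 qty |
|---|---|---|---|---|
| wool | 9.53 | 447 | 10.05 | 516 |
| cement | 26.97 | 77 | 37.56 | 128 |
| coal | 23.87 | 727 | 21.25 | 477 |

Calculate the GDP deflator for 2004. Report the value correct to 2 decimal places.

Nominal GDP 2004 = 10.05·516 + 37.56·128 + 21.25·477 = 20129.73.
Real GDP 2004 (at 1991 prices) = 9.53·516 + 26.97·128 + 23.87·477 = 19755.63.
Deflator = Nominal/Real × 100 = 20129.73/19755.63 × 100 = 101.894.

101.89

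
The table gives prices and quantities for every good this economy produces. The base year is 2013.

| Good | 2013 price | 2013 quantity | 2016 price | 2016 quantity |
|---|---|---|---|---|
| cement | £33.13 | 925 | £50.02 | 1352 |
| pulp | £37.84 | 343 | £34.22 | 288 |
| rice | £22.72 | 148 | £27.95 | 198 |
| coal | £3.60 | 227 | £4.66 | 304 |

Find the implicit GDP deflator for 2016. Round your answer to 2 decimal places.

137.78

Nominal GDP 2016 = 50.02·1352 + 34.22·288 + 27.95·198 + 4.66·304 = 84433.14.
Real GDP 2016 (at 2013 prices) = 33.13·1352 + 37.84·288 + 22.72·198 + 3.60·304 = 61282.64.
Deflator = Nominal/Real × 100 = 84433.14/61282.64 × 100 = 137.777.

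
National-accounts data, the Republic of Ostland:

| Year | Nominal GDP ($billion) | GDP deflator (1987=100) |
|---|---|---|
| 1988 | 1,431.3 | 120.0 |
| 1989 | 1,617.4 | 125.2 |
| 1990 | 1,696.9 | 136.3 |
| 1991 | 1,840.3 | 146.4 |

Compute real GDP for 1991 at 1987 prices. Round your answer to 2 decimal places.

$1,257.04 billion

Real GDP 1991 = 1840.3 / 1.464 = 1257.04.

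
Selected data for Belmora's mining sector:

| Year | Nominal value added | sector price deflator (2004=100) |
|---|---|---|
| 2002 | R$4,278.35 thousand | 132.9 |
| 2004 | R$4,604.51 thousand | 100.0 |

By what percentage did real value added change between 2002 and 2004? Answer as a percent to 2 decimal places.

Real value added 2002 = 4278.35 / 1.329 = 3219.22.
Real value added 2004 = 4604.51 / 1.000 = 4604.51.
Real growth = 4604.51 / 3219.22 − 1 = 0.4303.

43.03%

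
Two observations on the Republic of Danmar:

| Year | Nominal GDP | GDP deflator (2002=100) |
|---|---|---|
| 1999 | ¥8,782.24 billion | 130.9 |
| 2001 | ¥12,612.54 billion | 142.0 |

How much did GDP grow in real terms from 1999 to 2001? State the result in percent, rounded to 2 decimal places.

32.39%

Deflate each year: 1999 → 8782.24/1.309 = 6709.12; 2001 → 12612.54/1.420 = 8882.07.
So real GDP changed by 8882.07/6709.12 − 1 = 0.3239, i.e. 32.39%.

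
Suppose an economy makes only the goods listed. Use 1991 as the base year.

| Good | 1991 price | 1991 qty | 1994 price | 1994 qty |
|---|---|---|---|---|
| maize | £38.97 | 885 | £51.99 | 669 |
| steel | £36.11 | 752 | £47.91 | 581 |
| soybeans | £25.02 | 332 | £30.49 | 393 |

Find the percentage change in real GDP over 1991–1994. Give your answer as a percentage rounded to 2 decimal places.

Real GDP 1991 = Nominal GDP 1991 = 38.97·885 + 36.11·752 + 25.02·332 = 69949.81.
Real GDP 1994 (at 1991 prices) = 38.97·669 + 36.11·581 + 25.02·393 = 56883.70.
Real growth = 56883.70/69949.81 − 1 = -0.1868.

-18.68%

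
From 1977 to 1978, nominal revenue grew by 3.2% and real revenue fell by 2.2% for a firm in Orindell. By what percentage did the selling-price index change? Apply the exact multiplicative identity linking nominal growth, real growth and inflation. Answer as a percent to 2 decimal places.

5.52%

(1 + g_nom) = (1 + g_real)(1 + π), so π = 1.0320 / 0.9780 − 1 = 0.05521.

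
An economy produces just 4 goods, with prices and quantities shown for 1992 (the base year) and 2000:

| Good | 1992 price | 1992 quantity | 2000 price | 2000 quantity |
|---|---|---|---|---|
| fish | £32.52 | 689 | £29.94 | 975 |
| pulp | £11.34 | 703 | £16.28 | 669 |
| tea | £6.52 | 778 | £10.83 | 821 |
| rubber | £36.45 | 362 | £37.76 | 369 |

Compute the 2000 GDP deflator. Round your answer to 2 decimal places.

Nominal GDP 2000 = 29.94·975 + 16.28·669 + 10.83·821 + 37.76·369 = 62907.69.
Real GDP 2000 (at 1992 prices) = 32.52·975 + 11.34·669 + 6.52·821 + 36.45·369 = 58096.43.
Deflator = Nominal/Real × 100 = 62907.69/58096.43 × 100 = 108.282.

108.28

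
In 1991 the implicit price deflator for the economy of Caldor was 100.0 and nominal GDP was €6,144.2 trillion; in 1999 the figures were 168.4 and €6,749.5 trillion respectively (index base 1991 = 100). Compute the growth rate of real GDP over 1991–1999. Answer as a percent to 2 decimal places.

Deflate each year: 1991 → 6144.2/1.000 = 6144.20; 1999 → 6749.5/1.684 = 4008.02.
So real GDP changed by 4008.02/6144.20 − 1 = -0.3477, i.e. -34.77%.

-34.77%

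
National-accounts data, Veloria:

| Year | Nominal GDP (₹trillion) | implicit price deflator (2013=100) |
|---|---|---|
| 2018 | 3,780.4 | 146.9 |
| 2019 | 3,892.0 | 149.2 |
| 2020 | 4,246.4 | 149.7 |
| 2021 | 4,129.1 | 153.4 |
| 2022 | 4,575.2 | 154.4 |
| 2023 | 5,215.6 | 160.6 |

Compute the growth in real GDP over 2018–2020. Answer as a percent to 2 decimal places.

Real GDP 2018 = 3780.4/1.469 = 2573.45.
Real GDP 2020 = 4246.4/1.497 = 2836.61.
Change = 2836.61/2573.45 − 1 = 0.1023.

10.23%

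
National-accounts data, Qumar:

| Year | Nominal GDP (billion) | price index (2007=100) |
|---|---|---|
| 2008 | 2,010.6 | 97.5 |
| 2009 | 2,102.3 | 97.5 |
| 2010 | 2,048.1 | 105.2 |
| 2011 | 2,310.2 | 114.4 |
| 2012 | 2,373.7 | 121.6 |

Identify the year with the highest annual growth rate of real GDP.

2009

2009: real = 2102.3/0.975 = 2156.21; growth vs 2008 (2062.15) = 4.56%.
2010: real = 2048.1/1.052 = 1946.86; growth vs 2009 (2156.21) = -9.71%.
2011: real = 2310.2/1.144 = 2019.41; growth vs 2010 (1946.86) = 3.73%.
2012: real = 2373.7/1.216 = 1952.06; growth vs 2011 (2019.41) = -3.34%.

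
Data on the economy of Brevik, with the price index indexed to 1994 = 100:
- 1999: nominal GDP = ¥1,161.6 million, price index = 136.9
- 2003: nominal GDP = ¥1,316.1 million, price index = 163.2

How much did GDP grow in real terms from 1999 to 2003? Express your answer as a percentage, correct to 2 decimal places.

Real GDP 1999 = 1161.6 / 1.369 = 848.50.
Real GDP 2003 = 1316.1 / 1.632 = 806.43.
Real growth = 806.43 / 848.50 − 1 = -0.0496.

-4.96%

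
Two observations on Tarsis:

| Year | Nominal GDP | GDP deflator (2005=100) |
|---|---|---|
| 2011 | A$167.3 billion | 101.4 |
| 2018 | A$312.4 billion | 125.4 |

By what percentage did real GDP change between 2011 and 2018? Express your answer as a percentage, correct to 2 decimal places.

Deflate each year: 2011 → 167.3/1.014 = 164.99; 2018 → 312.4/1.254 = 249.12.
So real GDP changed by 249.12/164.99 − 1 = 0.5099, i.e. 50.99%.

50.99%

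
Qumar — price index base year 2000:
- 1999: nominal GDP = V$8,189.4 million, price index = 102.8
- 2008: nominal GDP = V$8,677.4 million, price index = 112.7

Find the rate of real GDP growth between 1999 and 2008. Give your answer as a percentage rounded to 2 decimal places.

-3.35%

Deflate each year: 1999 → 8189.4/1.028 = 7966.34; 2008 → 8677.4/1.127 = 7699.56.
So real GDP changed by 7699.56/7966.34 − 1 = -0.0335, i.e. -3.35%.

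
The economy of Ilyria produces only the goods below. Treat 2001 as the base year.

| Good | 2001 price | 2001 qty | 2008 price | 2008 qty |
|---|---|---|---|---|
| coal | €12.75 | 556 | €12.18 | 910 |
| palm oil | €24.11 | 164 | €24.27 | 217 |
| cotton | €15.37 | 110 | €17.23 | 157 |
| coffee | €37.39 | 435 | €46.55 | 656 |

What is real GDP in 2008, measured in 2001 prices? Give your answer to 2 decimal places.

Real GDP 2008 = Σ (p_2001 × q_2008) = 12.75·910 + 24.11·217 + 15.37·157 + 37.39·656 = 43775.30.

€43775.30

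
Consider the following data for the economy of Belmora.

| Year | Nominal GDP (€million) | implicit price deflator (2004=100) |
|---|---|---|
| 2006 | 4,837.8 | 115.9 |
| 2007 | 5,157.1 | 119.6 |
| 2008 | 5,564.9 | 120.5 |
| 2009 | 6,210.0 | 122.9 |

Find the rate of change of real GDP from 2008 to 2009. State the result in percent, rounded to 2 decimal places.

9.41%

Real GDP 2008 = 5564.9/1.205 = 4618.17.
Real GDP 2009 = 6210.0/1.229 = 5052.89.
Change = 5052.89/4618.17 − 1 = 0.0941.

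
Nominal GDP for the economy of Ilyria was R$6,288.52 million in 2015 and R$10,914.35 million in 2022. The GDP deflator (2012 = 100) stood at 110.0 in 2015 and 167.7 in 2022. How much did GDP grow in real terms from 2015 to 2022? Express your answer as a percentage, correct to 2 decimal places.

13.84%

Deflate each year: 2015 → 6288.52/1.100 = 5716.84; 2022 → 10914.35/1.677 = 6508.26.
So real GDP changed by 6508.26/5716.84 − 1 = 0.1384, i.e. 13.84%.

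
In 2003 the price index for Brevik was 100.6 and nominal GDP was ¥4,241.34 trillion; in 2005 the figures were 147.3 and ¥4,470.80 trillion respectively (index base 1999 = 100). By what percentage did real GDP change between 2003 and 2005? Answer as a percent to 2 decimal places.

-28.01%

Real GDP 2003 = 4241.34 / 1.006 = 4216.04.
Real GDP 2005 = 4470.80 / 1.473 = 3035.17.
Real growth = 3035.17 / 4216.04 − 1 = -0.2801.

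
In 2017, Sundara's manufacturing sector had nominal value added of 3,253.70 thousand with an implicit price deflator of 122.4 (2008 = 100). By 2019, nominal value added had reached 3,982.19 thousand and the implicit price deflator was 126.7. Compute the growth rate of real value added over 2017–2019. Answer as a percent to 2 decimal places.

Real value added 2017 = 3253.70 / 1.224 = 2658.25.
Real value added 2019 = 3982.19 / 1.267 = 3143.01.
Real growth = 3143.01 / 2658.25 − 1 = 0.1824.

18.24%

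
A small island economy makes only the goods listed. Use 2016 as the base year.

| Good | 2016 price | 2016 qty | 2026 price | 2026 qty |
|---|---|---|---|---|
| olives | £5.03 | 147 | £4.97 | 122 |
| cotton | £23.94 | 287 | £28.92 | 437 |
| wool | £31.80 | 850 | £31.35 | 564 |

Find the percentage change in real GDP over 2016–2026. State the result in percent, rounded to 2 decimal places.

-16.25%

Real GDP 2016 = Nominal GDP 2016 = 5.03·147 + 23.94·287 + 31.80·850 = 34640.19.
Real GDP 2026 (at 2016 prices) = 5.03·122 + 23.94·437 + 31.80·564 = 29010.64.
Real growth = 29010.64/34640.19 − 1 = -0.1625.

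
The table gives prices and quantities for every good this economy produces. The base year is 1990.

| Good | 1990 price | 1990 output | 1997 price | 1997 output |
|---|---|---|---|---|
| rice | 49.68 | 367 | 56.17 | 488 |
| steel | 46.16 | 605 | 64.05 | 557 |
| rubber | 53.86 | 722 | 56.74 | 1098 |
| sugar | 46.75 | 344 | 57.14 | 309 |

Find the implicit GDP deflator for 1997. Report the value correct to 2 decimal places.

115.79

Nominal GDP 1997 = 56.17·488 + 64.05·557 + 56.74·1098 + 57.14·309 = 143043.59.
Real GDP 1997 (at 1990 prices) = 49.68·488 + 46.16·557 + 53.86·1098 + 46.75·309 = 123538.99.
Deflator = Nominal/Real × 100 = 143043.59/123538.99 × 100 = 115.788.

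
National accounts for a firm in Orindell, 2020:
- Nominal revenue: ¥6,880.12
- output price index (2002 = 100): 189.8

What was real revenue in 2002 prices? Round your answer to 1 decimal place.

¥3,624.9

Real revenue = Nominal / (output price index/100) = 6880.12 / 1.898 = 3624.93.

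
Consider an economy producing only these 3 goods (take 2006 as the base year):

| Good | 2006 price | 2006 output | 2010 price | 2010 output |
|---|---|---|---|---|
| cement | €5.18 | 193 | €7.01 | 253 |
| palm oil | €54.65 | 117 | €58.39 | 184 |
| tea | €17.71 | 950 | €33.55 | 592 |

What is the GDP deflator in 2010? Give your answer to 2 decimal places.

Nominal GDP 2010 = 7.01·253 + 58.39·184 + 33.55·592 = 32378.89.
Real GDP 2010 (at 2006 prices) = 5.18·253 + 54.65·184 + 17.71·592 = 21850.46.
Deflator = Nominal/Real × 100 = 32378.89/21850.46 × 100 = 148.184.

148.18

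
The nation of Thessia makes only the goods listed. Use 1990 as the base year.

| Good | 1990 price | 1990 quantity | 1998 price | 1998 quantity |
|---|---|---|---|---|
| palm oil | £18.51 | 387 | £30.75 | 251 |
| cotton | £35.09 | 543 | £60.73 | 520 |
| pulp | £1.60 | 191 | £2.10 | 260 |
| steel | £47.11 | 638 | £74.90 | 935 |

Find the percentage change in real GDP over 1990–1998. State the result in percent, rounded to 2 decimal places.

Real GDP 1990 = Nominal GDP 1990 = 18.51·387 + 35.09·543 + 1.60·191 + 47.11·638 = 56579.02.
Real GDP 1998 (at 1990 prices) = 18.51·251 + 35.09·520 + 1.60·260 + 47.11·935 = 67356.66.
Real growth = 67356.66/56579.02 − 1 = 0.1905.

19.05%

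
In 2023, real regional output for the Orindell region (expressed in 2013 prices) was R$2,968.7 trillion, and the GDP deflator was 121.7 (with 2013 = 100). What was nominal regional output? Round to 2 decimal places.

R$3,612.91 trillion

Nominal regional output = Real × (GDP deflator/100) = 2968.7 × 1.217 = 3612.91.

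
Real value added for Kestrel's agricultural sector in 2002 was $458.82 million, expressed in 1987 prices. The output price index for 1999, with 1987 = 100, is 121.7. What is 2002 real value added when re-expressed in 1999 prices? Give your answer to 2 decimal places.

$558.38 million

Real value added in 1999 prices = Real value added in 1987 prices × (P_1999/P_1987) = 458.82 × 1.217 = 558.38.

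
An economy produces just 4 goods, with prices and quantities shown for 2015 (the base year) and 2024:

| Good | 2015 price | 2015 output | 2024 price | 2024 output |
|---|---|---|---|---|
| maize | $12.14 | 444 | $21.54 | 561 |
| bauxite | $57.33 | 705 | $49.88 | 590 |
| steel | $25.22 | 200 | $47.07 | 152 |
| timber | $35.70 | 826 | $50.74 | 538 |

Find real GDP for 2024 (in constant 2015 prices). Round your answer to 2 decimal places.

Real GDP 2024 = Σ (p_2015 × q_2024) = 12.14·561 + 57.33·590 + 25.22·152 + 35.70·538 = 63675.28.

$63675.28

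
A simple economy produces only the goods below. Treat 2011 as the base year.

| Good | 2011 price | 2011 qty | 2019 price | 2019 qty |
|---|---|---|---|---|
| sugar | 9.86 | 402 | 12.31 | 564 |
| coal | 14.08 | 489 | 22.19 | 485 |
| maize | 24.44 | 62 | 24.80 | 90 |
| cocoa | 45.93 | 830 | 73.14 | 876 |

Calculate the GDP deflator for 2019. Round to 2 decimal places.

Nominal GDP 2019 = 12.31·564 + 22.19·485 + 24.80·90 + 73.14·876 = 84007.63.
Real GDP 2019 (at 2011 prices) = 9.86·564 + 14.08·485 + 24.44·90 + 45.93·876 = 54824.12.
Deflator = Nominal/Real × 100 = 84007.63/54824.12 × 100 = 153.231.

153.23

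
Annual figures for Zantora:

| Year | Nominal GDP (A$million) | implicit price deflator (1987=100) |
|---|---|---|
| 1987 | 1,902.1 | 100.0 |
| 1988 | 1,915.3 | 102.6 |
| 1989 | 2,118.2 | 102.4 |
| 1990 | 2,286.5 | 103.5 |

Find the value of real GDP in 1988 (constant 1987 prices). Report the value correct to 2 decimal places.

A$1,866.76 million

Real GDP 1988 = 1915.3 / 1.026 = 1866.76.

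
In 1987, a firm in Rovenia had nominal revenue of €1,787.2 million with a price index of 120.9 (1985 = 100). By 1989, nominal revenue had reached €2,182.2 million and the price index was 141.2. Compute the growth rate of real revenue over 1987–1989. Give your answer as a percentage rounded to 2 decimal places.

Real revenue 1987 = 1787.2 / 1.209 = 1478.25.
Real revenue 1989 = 2182.2 / 1.412 = 1545.47.
Real growth = 1545.47 / 1478.25 − 1 = 0.0455.

4.55%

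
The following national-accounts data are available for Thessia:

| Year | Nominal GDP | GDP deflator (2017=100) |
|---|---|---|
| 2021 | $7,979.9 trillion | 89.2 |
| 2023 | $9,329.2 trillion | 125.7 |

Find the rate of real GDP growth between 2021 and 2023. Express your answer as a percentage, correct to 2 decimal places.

Deflate each year: 2021 → 7979.9/0.892 = 8946.08; 2023 → 9329.2/1.257 = 7421.80.
So real GDP changed by 7421.80/8946.08 − 1 = -0.1704, i.e. -17.04%.

-17.04%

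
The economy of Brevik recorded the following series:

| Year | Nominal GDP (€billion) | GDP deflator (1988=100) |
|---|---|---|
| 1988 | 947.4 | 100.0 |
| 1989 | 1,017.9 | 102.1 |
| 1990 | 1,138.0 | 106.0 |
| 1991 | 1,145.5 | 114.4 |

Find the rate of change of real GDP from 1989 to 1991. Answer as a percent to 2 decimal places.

Real GDP 1989 = 1017.9/1.021 = 996.96.
Real GDP 1991 = 1145.5/1.144 = 1001.31.
Change = 1001.31/996.96 − 1 = 0.0044.

0.44%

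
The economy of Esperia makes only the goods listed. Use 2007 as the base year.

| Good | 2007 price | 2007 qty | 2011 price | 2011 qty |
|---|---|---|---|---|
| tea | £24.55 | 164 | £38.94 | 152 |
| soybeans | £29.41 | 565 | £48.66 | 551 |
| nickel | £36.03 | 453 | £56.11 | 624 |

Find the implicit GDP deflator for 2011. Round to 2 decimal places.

159.70

Nominal GDP 2011 = 38.94·152 + 48.66·551 + 56.11·624 = 67743.18.
Real GDP 2011 (at 2007 prices) = 24.55·152 + 29.41·551 + 36.03·624 = 42419.23.
Deflator = Nominal/Real × 100 = 67743.18/42419.23 × 100 = 159.699.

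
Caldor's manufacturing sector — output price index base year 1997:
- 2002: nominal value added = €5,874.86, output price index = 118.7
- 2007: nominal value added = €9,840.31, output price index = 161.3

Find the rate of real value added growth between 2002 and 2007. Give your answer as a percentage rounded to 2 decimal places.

23.26%

Deflate each year: 2002 → 5874.86/1.187 = 4949.33; 2007 → 9840.31/1.613 = 6100.63.
So real value added changed by 6100.63/4949.33 − 1 = 0.2326, i.e. 23.26%.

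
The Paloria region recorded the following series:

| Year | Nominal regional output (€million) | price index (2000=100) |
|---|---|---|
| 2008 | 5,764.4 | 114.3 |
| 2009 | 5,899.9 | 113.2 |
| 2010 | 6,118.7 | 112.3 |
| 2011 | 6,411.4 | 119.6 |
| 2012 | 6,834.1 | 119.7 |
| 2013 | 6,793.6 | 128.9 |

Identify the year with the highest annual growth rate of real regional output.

2009: real = 5899.9/1.132 = 5211.93; growth vs 2008 (5043.22) = 3.35%.
2010: real = 6118.7/1.123 = 5448.53; growth vs 2009 (5211.93) = 4.54%.
2011: real = 6411.4/1.196 = 5360.70; growth vs 2010 (5448.53) = -1.61%.
2012: real = 6834.1/1.197 = 5709.36; growth vs 2011 (5360.70) = 6.50%.
2013: real = 6793.6/1.289 = 5270.44; growth vs 2012 (5709.36) = -7.69%.

2012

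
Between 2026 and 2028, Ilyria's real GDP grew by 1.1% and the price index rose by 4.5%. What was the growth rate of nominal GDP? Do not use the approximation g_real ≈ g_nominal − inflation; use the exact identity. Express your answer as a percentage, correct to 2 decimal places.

(1 + g_nom) = (1 + g_real)(1 + π) = 1.0110 × 1.0450 = 1.05650.

5.65%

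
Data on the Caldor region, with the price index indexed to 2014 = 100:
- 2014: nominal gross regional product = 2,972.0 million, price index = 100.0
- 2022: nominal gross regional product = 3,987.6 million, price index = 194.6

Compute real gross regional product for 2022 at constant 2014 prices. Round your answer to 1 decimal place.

Real gross regional product = Nominal / (price index/100) = 3987.6 / 1.946 = 2049.13.

2,049.1 million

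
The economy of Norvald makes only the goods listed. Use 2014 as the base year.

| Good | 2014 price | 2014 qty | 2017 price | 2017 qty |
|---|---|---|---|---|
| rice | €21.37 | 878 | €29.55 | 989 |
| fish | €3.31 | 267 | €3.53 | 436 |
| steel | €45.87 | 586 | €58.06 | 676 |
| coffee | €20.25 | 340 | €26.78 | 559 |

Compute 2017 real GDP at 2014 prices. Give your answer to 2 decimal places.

Real GDP 2017 = Σ (p_2014 × q_2017) = 21.37·989 + 3.31·436 + 45.87·676 + 20.25·559 = 64905.96.

€64905.96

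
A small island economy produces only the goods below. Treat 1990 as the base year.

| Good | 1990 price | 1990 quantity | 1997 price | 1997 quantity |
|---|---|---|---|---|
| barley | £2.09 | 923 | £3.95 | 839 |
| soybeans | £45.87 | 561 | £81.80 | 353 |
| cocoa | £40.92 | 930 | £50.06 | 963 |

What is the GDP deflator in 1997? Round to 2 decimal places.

Nominal GDP 1997 = 3.95·839 + 81.80·353 + 50.06·963 = 80397.23.
Real GDP 1997 (at 1990 prices) = 2.09·839 + 45.87·353 + 40.92·963 = 57351.58.
Deflator = Nominal/Real × 100 = 80397.23/57351.58 × 100 = 140.183.

140.18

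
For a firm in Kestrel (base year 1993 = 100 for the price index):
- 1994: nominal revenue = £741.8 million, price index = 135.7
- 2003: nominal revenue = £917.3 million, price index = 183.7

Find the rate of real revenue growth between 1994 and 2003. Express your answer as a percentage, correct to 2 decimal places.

Real revenue 1994 = 741.8 / 1.357 = 546.65.
Real revenue 2003 = 917.3 / 1.837 = 499.35.
Real growth = 499.35 / 546.65 − 1 = -0.0865.

-8.65%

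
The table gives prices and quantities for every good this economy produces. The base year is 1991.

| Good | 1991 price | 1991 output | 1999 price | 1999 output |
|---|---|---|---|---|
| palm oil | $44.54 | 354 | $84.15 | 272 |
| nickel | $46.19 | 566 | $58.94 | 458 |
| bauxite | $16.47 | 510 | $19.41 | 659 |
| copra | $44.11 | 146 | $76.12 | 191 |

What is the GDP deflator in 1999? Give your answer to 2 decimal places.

146.94

Nominal GDP 1999 = 84.15·272 + 58.94·458 + 19.41·659 + 76.12·191 = 77213.43.
Real GDP 1999 (at 1991 prices) = 44.54·272 + 46.19·458 + 16.47·659 + 44.11·191 = 52548.64.
Deflator = Nominal/Real × 100 = 77213.43/52548.64 × 100 = 146.937.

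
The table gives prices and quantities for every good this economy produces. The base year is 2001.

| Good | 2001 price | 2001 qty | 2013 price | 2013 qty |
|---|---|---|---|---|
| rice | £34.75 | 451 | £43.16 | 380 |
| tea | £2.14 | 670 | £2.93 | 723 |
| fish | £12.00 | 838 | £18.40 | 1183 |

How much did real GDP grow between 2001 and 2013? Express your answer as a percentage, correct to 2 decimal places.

6.58%

Real GDP 2001 = Nominal GDP 2001 = 34.75·451 + 2.14·670 + 12.00·838 = 27162.05.
Real GDP 2013 (at 2001 prices) = 34.75·380 + 2.14·723 + 12.00·1183 = 28948.22.
Real growth = 28948.22/27162.05 − 1 = 0.0658.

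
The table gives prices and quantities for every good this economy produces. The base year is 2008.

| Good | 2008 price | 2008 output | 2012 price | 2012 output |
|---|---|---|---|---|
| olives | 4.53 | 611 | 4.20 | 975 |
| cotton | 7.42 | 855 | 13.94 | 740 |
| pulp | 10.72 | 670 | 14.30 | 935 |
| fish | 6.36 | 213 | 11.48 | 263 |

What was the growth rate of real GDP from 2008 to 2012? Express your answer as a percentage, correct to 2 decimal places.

22.41%

Real GDP 2008 = Nominal GDP 2008 = 4.53·611 + 7.42·855 + 10.72·670 + 6.36·213 = 17649.01.
Real GDP 2012 (at 2008 prices) = 4.53·975 + 7.42·740 + 10.72·935 + 6.36·263 = 21603.43.
Real growth = 21603.43/17649.01 − 1 = 0.2241.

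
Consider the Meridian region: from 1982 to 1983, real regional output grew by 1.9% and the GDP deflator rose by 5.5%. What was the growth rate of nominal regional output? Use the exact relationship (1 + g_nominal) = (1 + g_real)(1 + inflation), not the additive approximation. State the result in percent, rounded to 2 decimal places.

(1 + g_nom) = (1 + g_real)(1 + π) = 1.0190 × 1.0550 = 1.07505.

7.50%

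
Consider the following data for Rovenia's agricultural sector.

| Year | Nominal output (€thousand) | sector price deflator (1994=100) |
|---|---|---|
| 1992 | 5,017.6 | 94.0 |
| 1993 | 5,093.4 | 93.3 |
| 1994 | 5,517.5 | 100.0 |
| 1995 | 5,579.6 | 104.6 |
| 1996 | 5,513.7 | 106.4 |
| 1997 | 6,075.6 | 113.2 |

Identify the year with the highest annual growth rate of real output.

1997

1993: real = 5093.4/0.933 = 5459.16; growth vs 1992 (5337.87) = 2.27%.
1994: real = 5517.5/1.000 = 5517.50; growth vs 1993 (5459.16) = 1.07%.
1995: real = 5579.6/1.046 = 5334.23; growth vs 1994 (5517.50) = -3.32%.
1996: real = 5513.7/1.064 = 5182.05; growth vs 1995 (5334.23) = -2.85%.
1997: real = 6075.6/1.132 = 5367.14; growth vs 1996 (5182.05) = 3.57%.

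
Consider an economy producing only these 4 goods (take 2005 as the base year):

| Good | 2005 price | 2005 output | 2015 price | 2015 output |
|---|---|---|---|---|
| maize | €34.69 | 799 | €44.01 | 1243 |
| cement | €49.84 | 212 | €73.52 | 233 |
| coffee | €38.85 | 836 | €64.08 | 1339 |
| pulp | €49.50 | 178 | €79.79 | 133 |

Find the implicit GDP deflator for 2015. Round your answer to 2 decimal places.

Nominal GDP 2015 = 44.01·1243 + 73.52·233 + 64.08·1339 + 79.79·133 = 168249.78.
Real GDP 2015 (at 2005 prices) = 34.69·1243 + 49.84·233 + 38.85·1339 + 49.50·133 = 113336.04.
Deflator = Nominal/Real × 100 = 168249.78/113336.04 × 100 = 148.452.

148.45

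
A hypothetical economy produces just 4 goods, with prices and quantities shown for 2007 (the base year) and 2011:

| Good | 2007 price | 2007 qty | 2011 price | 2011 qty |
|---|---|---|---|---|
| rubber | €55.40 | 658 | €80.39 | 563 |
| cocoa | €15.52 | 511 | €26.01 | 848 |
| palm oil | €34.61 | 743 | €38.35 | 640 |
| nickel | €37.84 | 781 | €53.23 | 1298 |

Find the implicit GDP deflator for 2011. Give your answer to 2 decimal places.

139.21

Nominal GDP 2011 = 80.39·563 + 26.01·848 + 38.35·640 + 53.23·1298 = 160952.59.
Real GDP 2011 (at 2007 prices) = 55.40·563 + 15.52·848 + 34.61·640 + 37.84·1298 = 115617.88.
Deflator = Nominal/Real × 100 = 160952.59/115617.88 × 100 = 139.211.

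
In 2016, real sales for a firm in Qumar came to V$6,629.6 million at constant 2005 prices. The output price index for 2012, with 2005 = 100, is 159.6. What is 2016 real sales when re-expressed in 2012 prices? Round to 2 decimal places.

Real sales in 2012 prices = Real sales in 2005 prices × (P_2012/P_2005) = 6629.6 × 1.596 = 10580.84.

V$10,580.84 million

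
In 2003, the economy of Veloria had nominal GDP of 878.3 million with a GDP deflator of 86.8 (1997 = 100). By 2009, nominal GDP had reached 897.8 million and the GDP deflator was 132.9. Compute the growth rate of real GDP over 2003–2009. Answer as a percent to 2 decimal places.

Real GDP 2003 = 878.3 / 0.868 = 1011.87.
Real GDP 2009 = 897.8 / 1.329 = 675.55.
Real growth = 675.55 / 1011.87 − 1 = -0.3324.

-33.24%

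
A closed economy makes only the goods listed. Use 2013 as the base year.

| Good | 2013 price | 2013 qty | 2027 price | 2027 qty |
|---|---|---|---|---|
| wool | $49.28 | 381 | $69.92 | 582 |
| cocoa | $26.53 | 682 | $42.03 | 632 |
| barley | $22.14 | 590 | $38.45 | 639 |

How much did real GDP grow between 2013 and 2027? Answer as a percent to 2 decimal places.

Real GDP 2013 = Nominal GDP 2013 = 49.28·381 + 26.53·682 + 22.14·590 = 49931.74.
Real GDP 2027 (at 2013 prices) = 49.28·582 + 26.53·632 + 22.14·639 = 59595.38.
Real growth = 59595.38/49931.74 − 1 = 0.1935.

19.35%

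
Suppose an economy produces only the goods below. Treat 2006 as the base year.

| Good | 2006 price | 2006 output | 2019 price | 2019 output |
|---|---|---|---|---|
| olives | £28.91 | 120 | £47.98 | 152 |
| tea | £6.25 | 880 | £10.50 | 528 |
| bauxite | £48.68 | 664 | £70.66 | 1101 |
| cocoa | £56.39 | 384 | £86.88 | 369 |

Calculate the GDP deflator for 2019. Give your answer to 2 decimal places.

149.44

Nominal GDP 2019 = 47.98·152 + 10.50·528 + 70.66·1101 + 86.88·369 = 122692.34.
Real GDP 2019 (at 2006 prices) = 28.91·152 + 6.25·528 + 48.68·1101 + 56.39·369 = 82098.91.
Deflator = Nominal/Real × 100 = 122692.34/82098.91 × 100 = 149.445.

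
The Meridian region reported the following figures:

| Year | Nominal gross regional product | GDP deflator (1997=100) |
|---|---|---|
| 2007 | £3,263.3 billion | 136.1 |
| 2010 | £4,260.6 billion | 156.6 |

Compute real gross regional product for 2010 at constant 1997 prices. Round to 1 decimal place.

£2,720.7 billion

Real gross regional product = Nominal / (GDP deflator/100) = 4260.6 / 1.566 = 2720.69.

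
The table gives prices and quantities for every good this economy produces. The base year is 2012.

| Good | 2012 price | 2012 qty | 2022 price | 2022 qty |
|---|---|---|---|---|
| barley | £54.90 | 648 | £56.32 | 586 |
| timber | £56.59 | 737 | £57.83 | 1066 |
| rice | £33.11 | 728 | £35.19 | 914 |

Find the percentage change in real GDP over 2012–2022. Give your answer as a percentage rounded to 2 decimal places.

Real GDP 2012 = Nominal GDP 2012 = 54.90·648 + 56.59·737 + 33.11·728 = 101386.11.
Real GDP 2022 (at 2012 prices) = 54.90·586 + 56.59·1066 + 33.11·914 = 122758.88.
Real growth = 122758.88/101386.11 − 1 = 0.2108.

21.08%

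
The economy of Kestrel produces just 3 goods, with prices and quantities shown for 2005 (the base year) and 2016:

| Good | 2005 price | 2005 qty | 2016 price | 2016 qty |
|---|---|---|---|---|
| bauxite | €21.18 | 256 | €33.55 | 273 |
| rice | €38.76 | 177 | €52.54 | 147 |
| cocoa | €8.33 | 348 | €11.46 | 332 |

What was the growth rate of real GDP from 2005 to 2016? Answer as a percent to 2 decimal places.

Real GDP 2005 = Nominal GDP 2005 = 21.18·256 + 38.76·177 + 8.33·348 = 15181.44.
Real GDP 2016 (at 2005 prices) = 21.18·273 + 38.76·147 + 8.33·332 = 14245.42.
Real growth = 14245.42/15181.44 − 1 = -0.0617.

-6.17%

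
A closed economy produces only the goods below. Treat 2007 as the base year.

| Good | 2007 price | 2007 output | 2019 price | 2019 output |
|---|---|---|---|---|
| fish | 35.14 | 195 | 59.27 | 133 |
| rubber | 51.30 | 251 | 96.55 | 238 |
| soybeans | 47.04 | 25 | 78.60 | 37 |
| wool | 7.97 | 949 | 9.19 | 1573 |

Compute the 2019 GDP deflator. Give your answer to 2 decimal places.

Nominal GDP 2019 = 59.27·133 + 96.55·238 + 78.60·37 + 9.19·1573 = 48225.88.
Real GDP 2019 (at 2007 prices) = 35.14·133 + 51.30·238 + 47.04·37 + 7.97·1573 = 31160.31.
Deflator = Nominal/Real × 100 = 48225.88/31160.31 × 100 = 154.767.

154.77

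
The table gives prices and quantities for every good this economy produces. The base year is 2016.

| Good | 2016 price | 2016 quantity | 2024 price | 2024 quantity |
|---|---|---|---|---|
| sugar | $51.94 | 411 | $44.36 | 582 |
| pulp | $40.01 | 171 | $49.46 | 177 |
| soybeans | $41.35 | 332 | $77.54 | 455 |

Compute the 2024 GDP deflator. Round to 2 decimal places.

Nominal GDP 2024 = 44.36·582 + 49.46·177 + 77.54·455 = 69852.64.
Real GDP 2024 (at 2016 prices) = 51.94·582 + 40.01·177 + 41.35·455 = 56125.10.
Deflator = Nominal/Real × 100 = 69852.64/56125.10 × 100 = 124.459.

124.46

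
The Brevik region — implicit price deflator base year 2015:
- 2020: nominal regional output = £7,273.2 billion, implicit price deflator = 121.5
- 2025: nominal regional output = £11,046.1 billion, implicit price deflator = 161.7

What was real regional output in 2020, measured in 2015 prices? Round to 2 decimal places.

£5,986.17 billion

Real regional output = Nominal / (implicit price deflator/100) = 7273.2 / 1.215 = 5986.17.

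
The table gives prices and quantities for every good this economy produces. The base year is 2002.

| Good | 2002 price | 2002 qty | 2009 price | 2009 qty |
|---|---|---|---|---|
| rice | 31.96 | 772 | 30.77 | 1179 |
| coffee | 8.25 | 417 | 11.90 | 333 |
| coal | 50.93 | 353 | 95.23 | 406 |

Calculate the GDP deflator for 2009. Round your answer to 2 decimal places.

Nominal GDP 2009 = 30.77·1179 + 11.90·333 + 95.23·406 = 78903.91.
Real GDP 2009 (at 2002 prices) = 31.96·1179 + 8.25·333 + 50.93·406 = 61105.67.
Deflator = Nominal/Real × 100 = 78903.91/61105.67 × 100 = 129.127.

129.13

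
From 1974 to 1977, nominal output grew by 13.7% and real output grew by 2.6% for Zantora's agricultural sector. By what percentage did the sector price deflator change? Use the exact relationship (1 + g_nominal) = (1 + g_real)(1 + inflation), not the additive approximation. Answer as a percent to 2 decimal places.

(1 + g_nom) = (1 + g_real)(1 + π), so π = 1.1370 / 1.0260 − 1 = 0.10819.

10.82%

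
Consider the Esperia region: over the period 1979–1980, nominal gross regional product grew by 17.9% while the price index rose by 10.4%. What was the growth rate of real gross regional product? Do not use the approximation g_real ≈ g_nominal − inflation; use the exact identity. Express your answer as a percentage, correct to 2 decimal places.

(1 + g_nom) = (1 + g_real)(1 + π), so g_real = 1.1790 / 1.1040 − 1 = 0.06793.

6.79%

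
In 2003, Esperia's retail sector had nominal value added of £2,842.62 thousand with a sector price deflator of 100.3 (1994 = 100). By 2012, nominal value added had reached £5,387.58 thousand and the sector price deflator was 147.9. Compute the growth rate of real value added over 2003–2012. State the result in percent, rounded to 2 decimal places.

Real value added 2003 = 2842.62 / 1.003 = 2834.12.
Real value added 2012 = 5387.58 / 1.479 = 3642.72.
Real growth = 3642.72 / 2834.12 − 1 = 0.2853.

28.53%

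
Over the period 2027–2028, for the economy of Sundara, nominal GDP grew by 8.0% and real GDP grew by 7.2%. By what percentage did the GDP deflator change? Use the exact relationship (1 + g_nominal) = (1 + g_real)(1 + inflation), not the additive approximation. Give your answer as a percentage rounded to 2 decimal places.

0.75%

(1 + g_nom) = (1 + g_real)(1 + π), so π = 1.0800 / 1.0720 − 1 = 0.00746.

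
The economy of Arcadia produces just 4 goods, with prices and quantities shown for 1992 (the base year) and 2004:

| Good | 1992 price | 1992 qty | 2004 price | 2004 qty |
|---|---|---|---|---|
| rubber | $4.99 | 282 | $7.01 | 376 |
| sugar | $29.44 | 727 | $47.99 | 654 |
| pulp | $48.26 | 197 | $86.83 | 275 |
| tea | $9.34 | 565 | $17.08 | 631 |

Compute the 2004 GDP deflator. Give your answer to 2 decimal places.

170.44

Nominal GDP 2004 = 7.01·376 + 47.99·654 + 86.83·275 + 17.08·631 = 68676.95.
Real GDP 2004 (at 1992 prices) = 4.99·376 + 29.44·654 + 48.26·275 + 9.34·631 = 40295.04.
Deflator = Nominal/Real × 100 = 68676.95/40295.04 × 100 = 170.435.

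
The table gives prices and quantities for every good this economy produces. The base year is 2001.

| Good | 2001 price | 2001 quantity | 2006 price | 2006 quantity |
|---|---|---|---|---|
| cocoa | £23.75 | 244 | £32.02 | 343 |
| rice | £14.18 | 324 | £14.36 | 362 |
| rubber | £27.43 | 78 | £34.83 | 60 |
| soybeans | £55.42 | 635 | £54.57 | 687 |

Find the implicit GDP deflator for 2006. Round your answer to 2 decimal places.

Nominal GDP 2006 = 32.02·343 + 14.36·362 + 34.83·60 + 54.57·687 = 55760.57.
Real GDP 2006 (at 2001 prices) = 23.75·343 + 14.18·362 + 27.43·60 + 55.42·687 = 52998.75.
Deflator = Nominal/Real × 100 = 55760.57/52998.75 × 100 = 105.211.

105.21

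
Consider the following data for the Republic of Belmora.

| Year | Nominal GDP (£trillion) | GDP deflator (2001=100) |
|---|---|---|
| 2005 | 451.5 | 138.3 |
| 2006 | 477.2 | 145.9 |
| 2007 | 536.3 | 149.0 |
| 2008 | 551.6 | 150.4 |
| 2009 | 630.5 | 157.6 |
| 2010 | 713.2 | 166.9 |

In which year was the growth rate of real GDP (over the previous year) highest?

2006: real = 477.2/1.459 = 327.07; growth vs 2005 (326.46) = 0.19%.
2007: real = 536.3/1.490 = 359.93; growth vs 2006 (327.07) = 10.05%.
2008: real = 551.6/1.504 = 366.76; growth vs 2007 (359.93) = 1.90%.
2009: real = 630.5/1.576 = 400.06; growth vs 2008 (366.76) = 9.08%.
2010: real = 713.2/1.669 = 427.32; growth vs 2009 (400.06) = 6.81%.

2007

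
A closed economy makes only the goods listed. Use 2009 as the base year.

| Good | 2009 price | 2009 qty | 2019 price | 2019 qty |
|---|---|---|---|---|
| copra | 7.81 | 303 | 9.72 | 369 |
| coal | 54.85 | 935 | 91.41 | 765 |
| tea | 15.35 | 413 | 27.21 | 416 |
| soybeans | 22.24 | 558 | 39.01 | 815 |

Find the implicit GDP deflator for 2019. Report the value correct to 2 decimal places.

168.16

Nominal GDP 2019 = 9.72·369 + 91.41·765 + 27.21·416 + 39.01·815 = 116627.84.
Real GDP 2019 (at 2009 prices) = 7.81·369 + 54.85·765 + 15.35·416 + 22.24·815 = 69353.34.
Deflator = Nominal/Real × 100 = 116627.84/69353.34 × 100 = 168.165.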